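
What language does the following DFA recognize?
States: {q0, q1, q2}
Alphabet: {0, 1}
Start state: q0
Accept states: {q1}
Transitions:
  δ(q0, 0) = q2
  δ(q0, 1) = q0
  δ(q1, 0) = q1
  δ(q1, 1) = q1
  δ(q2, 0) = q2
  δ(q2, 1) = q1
Testing a few strings:
  '0' → reject
  '1' → reject
  '1111' → reject
  '10' → reject
State roles: q0=no 0 seen yet; q1=substring 01 seen; q2=seen a 0, waiting for 1
All binary strings containing the substring 01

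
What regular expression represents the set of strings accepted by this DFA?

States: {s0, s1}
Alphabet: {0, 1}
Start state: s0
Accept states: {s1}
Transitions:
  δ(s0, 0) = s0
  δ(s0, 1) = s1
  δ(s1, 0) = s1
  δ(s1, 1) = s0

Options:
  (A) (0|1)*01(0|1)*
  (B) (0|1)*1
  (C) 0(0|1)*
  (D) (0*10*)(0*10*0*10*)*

Check each option against the DFA on short strings; one disagreement eliminates an option:
  (A) (0|1)*01(0|1)*: on '1' the DFA goes s0 → s1 and accepts (s1 ∈ Accept), but the regex does not match it → eliminate
  (B) (0|1)*1: on '10' the DFA goes s0 → s1 → s1 and accepts (s1 ∈ Accept), but the regex does not match it → eliminate
  (C) 0(0|1)*: on '0' the DFA goes s0 → s0 and rejects (s0 ∉ Accept), but the regex matches it → eliminate
  (D) (0*10*)(0*10*0*10*)*: agrees with the DFA on every string of length ≤ 6
Only (D) is consistent with the DFA.
(D) (0*10*)(0*10*0*10*)*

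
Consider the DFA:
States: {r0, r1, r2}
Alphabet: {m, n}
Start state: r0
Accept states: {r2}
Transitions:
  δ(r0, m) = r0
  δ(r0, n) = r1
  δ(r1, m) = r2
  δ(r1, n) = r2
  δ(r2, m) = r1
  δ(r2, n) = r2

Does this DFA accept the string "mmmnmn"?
Processing string "mmmnmn":
  r0 --m--> r0
  r0 --m--> r0
  r0 --m--> r0
  r0 --n--> r1
  r1 --m--> r2
  r2 --n--> r2
Final state: r2
Accept states: {r2}
Yes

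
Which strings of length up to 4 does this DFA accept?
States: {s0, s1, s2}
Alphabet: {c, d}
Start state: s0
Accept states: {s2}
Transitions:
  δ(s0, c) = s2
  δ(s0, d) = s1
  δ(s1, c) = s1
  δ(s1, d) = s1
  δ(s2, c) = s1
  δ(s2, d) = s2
c, cd, cdd, cddd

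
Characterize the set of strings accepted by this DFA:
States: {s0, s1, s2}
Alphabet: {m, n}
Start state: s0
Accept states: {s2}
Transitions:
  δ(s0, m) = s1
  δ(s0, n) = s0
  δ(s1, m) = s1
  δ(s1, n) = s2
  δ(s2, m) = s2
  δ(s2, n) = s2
Testing a few strings:
  'nnm' → reject
  'nm' → reject
  'n' → reject
  'm' → reject
State roles: s0=no m seen yet; s1=seen a m, waiting for n; s2=substring mn seen
All strings over {m,n} containing the substring mn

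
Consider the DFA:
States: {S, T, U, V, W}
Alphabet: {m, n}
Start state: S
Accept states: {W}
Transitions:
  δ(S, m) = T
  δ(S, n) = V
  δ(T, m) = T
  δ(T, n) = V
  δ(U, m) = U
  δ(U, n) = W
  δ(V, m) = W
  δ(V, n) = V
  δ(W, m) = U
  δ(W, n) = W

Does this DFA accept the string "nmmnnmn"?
Processing string "nmmnnmn":
  S --n--> V
  V --m--> W
  W --m--> U
  U --n--> W
  W --n--> W
  W --m--> U
  U --n--> W
Final state: W
Accept states: {W}
Yes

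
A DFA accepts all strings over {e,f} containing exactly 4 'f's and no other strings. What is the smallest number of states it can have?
By Myhill–Nerode, count the distinguishable equivalence classes: 6 classes — having seen 0, 1, …, 4, or >4 copies of 'f'; the count-4 class is the only accepting one and >4 is dead.
6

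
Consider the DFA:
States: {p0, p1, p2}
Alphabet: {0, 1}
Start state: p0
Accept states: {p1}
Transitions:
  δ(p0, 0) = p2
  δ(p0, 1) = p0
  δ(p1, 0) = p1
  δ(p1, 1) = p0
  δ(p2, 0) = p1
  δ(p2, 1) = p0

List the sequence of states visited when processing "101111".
read '1': p0 → p0
  read '0': p0 → p2
  read '1': p2 → p0
  read '1': p0 → p0
  read '1': p0 → p0
  read '1': p0 → p0
p0 -> p0 -> p2 -> p0 -> p0 -> p0 -> p0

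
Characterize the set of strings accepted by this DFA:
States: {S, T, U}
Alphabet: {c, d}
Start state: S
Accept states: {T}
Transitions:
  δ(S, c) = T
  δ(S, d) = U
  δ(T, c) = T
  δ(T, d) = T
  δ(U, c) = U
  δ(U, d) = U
Testing a few strings:
  'c' → accept
  'dd' → reject
  'ccd' → accept
  'd' → reject
State roles: S=no input read; T=started with c; U=started with d (dead)
All strings over {c,d} starting with c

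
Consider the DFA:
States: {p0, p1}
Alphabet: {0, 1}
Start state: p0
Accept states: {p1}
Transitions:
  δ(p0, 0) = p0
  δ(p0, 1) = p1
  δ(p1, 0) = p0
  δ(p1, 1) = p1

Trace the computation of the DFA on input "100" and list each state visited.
read '1': p0 → p1
  read '0': p1 → p0
  read '0': p0 → p0
p0 -> p1 -> p0 -> p0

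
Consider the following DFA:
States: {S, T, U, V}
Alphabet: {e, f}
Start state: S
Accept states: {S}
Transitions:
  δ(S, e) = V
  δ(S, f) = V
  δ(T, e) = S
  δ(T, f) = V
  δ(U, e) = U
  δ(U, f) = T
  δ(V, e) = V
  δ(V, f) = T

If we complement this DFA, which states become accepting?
Complement accept states = All states \ Original accept states
= {S, T, U, V} \ {S}
{T, U, V}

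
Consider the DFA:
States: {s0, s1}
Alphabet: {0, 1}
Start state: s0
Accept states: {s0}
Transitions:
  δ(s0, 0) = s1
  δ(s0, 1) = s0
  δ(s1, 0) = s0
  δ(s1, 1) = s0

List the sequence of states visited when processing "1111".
read '1': s0 → s0
  read '1': s0 → s0
  read '1': s0 → s0
  read '1': s0 → s0
s0 -> s0 -> s0 -> s0 -> s0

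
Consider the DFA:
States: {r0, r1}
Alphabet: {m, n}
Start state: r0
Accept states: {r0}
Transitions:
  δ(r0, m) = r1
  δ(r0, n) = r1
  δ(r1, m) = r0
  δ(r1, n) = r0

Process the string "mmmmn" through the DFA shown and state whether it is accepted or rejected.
Processing string "mmmmn":
  r0 --m--> r1
  r1 --m--> r0
  r0 --m--> r1
  r1 --m--> r0
  r0 --n--> r1
Final state: r1
Accept states: {r0}
No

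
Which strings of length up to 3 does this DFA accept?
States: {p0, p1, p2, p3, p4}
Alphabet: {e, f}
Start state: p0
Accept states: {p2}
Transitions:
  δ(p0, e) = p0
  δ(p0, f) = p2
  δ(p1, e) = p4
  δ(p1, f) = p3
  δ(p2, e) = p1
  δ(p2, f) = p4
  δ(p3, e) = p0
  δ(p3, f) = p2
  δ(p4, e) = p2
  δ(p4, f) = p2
f, ef, eef, ffe, fff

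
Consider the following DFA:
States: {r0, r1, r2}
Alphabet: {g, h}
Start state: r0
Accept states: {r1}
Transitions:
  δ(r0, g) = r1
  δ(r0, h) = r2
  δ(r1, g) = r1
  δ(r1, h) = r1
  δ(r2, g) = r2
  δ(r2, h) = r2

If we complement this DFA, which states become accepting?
Complement accept states = All states \ Original accept states
= {r0, r1, r2} \ {r1}
{r0, r2}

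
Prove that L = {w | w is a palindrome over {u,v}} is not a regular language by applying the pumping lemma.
Assume L is regular with pumping length p. Idea: pumping the leading u-block breaks the symmetry.
Choose s = u^p v u^p (a palindrome of length 2p+1 ≥ p). By the pumping lemma, s = xyz with |xy| ≤ p, |y| > 0, so y = u^k with k > 0 (xy lies entirely in the first u^p). Then xy²z = u^(p+k) v u^p, which is not a palindrome since p+k ≠ p.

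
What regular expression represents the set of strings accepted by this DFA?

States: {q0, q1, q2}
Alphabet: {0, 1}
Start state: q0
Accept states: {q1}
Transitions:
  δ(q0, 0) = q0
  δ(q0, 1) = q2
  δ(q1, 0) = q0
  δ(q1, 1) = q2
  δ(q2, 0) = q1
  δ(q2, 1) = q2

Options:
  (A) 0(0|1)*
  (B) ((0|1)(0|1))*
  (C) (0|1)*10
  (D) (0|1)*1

Check each option against the DFA on short strings; one disagreement eliminates an option:
  (A) 0(0|1)*: on '0' the DFA goes q0 → q0 and rejects (q0 ∉ Accept), but the regex matches it → eliminate
  (B) ((0|1)(0|1))*: on ε the DFA stays in q0 and rejects (q0 ∉ Accept), but the regex matches it → eliminate
  (C) (0|1)*10: agrees with the DFA on every string of length ≤ 6
  (D) (0|1)*1: on '1' the DFA goes q0 → q2 and rejects (q2 ∉ Accept), but the regex matches it → eliminate
Only (C) is consistent with the DFA.
(C) (0|1)*10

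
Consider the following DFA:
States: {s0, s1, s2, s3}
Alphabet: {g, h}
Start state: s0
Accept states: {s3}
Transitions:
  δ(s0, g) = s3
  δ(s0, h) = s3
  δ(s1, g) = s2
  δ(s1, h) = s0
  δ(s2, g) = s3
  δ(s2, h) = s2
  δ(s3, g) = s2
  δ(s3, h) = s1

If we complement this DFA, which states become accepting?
Complement accept states = All states \ Original accept states
= {s0, s1, s2, s3} \ {s3}
{s0, s1, s2}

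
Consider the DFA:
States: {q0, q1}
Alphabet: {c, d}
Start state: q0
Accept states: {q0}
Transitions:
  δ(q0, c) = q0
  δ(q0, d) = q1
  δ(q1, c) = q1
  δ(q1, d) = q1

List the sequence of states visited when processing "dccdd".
read 'd': q0 → q1
  read 'c': q1 → q1
  read 'c': q1 → q1
  read 'd': q1 → q1
  read 'd': q1 → q1
q0 -> q1 -> q1 -> q1 -> q1 -> q1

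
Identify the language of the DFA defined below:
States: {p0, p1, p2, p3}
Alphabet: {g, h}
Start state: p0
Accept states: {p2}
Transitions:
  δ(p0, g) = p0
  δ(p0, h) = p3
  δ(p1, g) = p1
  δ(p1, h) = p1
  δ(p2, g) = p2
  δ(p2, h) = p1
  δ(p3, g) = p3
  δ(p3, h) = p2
Testing a few strings:
  'hggh' → accept
  'gh' → reject
  'ghh' → accept
  'h' → reject
State roles: p0=zero h's; p1=≥ three h's (dead); p2=two h's; p3=one h
All strings over {g,h} containing exactly two h's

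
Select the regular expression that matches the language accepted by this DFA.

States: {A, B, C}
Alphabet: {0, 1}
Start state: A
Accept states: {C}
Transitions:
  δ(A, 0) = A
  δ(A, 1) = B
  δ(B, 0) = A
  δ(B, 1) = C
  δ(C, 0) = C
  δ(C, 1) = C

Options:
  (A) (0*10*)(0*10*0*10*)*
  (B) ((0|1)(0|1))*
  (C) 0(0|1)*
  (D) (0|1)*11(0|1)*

Check each option against the DFA on short strings; one disagreement eliminates an option:
  (A) (0*10*)(0*10*0*10*)*: on '1' the DFA goes A → B and rejects (B ∉ Accept), but the regex matches it → eliminate
  (B) ((0|1)(0|1))*: on ε the DFA stays in A and rejects (A ∉ Accept), but the regex matches it → eliminate
  (C) 0(0|1)*: on '0' the DFA goes A → A and rejects (A ∉ Accept), but the regex matches it → eliminate
  (D) (0|1)*11(0|1)*: agrees with the DFA on every string of length ≤ 6
Only (D) is consistent with the DFA.
(D) (0|1)*11(0|1)*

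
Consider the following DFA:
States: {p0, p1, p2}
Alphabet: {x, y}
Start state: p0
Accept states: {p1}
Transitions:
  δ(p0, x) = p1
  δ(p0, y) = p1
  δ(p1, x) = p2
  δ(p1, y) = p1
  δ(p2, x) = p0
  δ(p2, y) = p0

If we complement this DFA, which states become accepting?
Complement accept states = All states \ Original accept states
= {p0, p1, p2} \ {p1}
{p0, p2}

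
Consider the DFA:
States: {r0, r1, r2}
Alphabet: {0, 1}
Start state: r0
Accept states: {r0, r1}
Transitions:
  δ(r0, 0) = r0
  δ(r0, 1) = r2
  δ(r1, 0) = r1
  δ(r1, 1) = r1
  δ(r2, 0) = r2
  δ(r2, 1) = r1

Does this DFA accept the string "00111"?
Processing string "00111":
  r0 --0--> r0
  r0 --0--> r0
  r0 --1--> r2
  r2 --1--> r1
  r1 --1--> r1
Final state: r1
Accept states: {r0, r1}
Yes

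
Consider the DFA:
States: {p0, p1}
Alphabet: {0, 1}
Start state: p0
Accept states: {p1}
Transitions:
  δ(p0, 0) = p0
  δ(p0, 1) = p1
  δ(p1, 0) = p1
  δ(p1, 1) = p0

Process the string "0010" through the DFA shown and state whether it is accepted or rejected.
Processing string "0010":
  p0 --0--> p0
  p0 --0--> p0
  p0 --1--> p1
  p1 --0--> p1
Final state: p1
Accept states: {p1}
Yes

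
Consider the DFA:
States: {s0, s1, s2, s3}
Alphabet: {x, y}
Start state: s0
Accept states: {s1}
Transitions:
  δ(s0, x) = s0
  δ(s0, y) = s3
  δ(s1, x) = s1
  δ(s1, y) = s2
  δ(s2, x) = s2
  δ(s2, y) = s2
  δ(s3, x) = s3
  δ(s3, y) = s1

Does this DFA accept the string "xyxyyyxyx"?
Processing string "xyxyyyxyx":
  s0 --x--> s0
  s0 --y--> s3
  s3 --x--> s3
  s3 --y--> s1
  s1 --y--> s2
  s2 --y--> s2
  s2 --x--> s2
  s2 --y--> s2
  s2 --x--> s2
Final state: s2
Accept states: {s1}
No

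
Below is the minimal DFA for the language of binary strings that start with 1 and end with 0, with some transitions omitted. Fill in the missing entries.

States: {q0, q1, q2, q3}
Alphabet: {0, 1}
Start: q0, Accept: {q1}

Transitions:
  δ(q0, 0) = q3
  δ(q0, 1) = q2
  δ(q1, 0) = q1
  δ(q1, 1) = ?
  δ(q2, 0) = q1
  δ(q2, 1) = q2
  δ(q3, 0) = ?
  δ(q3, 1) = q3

From the language and accept set, identify what each state tracks — q0: no input read; q1: started with 1, last symbol 0; q2: started with 1, last symbol 1; q3: started with 0 (dead).
Each missing δ(q, a) is the state matching the new tracked value after reading a.
δ(q1, 1) = q2; δ(q3, 0) = q3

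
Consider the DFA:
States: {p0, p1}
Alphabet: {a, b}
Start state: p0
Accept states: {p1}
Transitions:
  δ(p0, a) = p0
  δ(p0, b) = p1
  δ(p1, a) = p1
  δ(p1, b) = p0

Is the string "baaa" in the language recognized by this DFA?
Processing string "baaa":
  p0 --b--> p1
  p1 --a--> p1
  p1 --a--> p1
  p1 --a--> p1
Final state: p1
Accept states: {p1}
Yes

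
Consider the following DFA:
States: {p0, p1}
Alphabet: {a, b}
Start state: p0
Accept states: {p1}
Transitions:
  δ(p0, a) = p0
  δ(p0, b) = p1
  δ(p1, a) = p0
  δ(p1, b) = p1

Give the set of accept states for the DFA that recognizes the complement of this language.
Complement accept states = All states \ Original accept states
= {p0, p1} \ {p1}
{p0}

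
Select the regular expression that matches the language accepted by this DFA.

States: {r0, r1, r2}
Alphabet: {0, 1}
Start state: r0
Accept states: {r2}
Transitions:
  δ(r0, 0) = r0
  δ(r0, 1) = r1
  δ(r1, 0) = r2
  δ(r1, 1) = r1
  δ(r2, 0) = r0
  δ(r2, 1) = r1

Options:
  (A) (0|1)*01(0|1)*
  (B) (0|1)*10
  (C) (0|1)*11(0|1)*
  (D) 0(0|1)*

Check each option against the DFA on short strings; one disagreement eliminates an option:
  (A) (0|1)*01(0|1)*: on '01' the DFA goes r0 → r0 → r1 and rejects (r1 ∉ Accept), but the regex matches it → eliminate
  (B) (0|1)*10: agrees with the DFA on every string of length ≤ 6
  (C) (0|1)*11(0|1)*: on '10' the DFA goes r0 → r1 → r2 and accepts (r2 ∈ Accept), but the regex does not match it → eliminate
  (D) 0(0|1)*: on '0' the DFA goes r0 → r0 and rejects (r0 ∉ Accept), but the regex matches it → eliminate
Only (B) is consistent with the DFA.
(B) (0|1)*10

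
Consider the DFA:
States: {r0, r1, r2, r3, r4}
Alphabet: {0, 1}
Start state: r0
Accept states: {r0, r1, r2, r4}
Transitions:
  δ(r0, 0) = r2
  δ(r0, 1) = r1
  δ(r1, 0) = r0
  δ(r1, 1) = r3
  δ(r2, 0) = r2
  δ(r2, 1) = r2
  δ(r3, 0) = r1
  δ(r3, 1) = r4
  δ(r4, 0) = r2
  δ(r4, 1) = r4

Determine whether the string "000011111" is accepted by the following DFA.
Processing string "000011111":
  r0 --0--> r2
  r2 --0--> r2
  r2 --0--> r2
  r2 --0--> r2
  r2 --1--> r2
  r2 --1--> r2
  r2 --1--> r2
  r2 --1--> r2
  r2 --1--> r2
Final state: r2
Accept states: {r0, r1, r2, r4}
Yes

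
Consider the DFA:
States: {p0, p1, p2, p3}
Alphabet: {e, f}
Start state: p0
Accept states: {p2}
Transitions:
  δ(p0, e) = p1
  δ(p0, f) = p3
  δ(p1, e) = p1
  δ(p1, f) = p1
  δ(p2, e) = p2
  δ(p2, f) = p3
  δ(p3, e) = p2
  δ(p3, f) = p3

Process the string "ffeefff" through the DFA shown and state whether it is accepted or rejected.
Processing string "ffeefff":
  p0 --f--> p3
  p3 --f--> p3
  p3 --e--> p2
  p2 --e--> p2
  p2 --f--> p3
  p3 --f--> p3
  p3 --f--> p3
Final state: p3
Accept states: {p2}
No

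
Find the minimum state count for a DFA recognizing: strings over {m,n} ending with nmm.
By Myhill–Nerode, count the distinguishable equivalence classes: 4 classes — one per longest suffix of the input that is a prefix of 'nmm' (lengths 0 through 3); only the length-3 class is accepting.
4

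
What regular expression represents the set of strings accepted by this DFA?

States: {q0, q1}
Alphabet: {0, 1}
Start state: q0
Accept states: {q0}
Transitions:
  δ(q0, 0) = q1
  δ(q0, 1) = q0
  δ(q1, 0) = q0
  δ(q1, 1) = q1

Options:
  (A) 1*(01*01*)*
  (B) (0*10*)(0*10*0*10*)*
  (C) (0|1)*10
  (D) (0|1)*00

Check each option against the DFA on short strings; one disagreement eliminates an option:
  (A) 1*(01*01*)*: agrees with the DFA on every string of length ≤ 6
  (B) (0*10*)(0*10*0*10*)*: on ε the DFA stays in q0 and accepts (q0 ∈ Accept), but the regex does not match it → eliminate
  (C) (0|1)*10: on ε the DFA stays in q0 and accepts (q0 ∈ Accept), but the regex does not match it → eliminate
  (D) (0|1)*00: on ε the DFA stays in q0 and accepts (q0 ∈ Accept), but the regex does not match it → eliminate
Only (A) is consistent with the DFA.
(A) 1*(01*01*)*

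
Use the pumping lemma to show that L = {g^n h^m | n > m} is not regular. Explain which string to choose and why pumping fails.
Assume L is regular with pumping length p. Idea: pumping down the g-block drops the g-count to at most the h-count.
Choose s = g^(p+1) h^p ∈ L (|s| = 2p+1 ≥ p). By the pumping lemma, s = xyz with |xy| ≤ p, |y| > 0, so y = g^k with k ≥ 1. Take i = 0: xz = g^(p+1−k) h^p. Since k ≥ 1, p+1−k ≤ p, so the number of g's is no longer strictly greater than the number of h's, hence xz ∉ L.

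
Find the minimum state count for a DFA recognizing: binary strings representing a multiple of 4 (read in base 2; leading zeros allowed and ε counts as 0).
By Myhill–Nerode, count the distinguishable equivalence classes: three classes — value mod 4 is 0, 2, or odd (residues 1 and 3 are indistinguishable: 2r+b mod 4 depends only on r mod 2).
3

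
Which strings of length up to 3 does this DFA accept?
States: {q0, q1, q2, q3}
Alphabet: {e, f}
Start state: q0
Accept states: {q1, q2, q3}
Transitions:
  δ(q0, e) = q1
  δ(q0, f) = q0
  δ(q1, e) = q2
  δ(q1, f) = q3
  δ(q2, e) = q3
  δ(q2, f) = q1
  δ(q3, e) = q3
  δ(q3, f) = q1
e, ee, ef, fe, eee, eef, efe, eff, fee, fef, ffe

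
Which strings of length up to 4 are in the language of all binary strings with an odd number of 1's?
1, 01, 10, 001, 010, 100, 111, 0001, 0010, 0100, 0111, 1000, 1011, 1101, 1110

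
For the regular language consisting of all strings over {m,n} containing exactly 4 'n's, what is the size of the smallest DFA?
By Myhill–Nerode, count the distinguishable equivalence classes: 6 classes — having seen 0, 1, …, 4, or >4 copies of 'n'; the count-4 class is the only accepting one and >4 is dead.
6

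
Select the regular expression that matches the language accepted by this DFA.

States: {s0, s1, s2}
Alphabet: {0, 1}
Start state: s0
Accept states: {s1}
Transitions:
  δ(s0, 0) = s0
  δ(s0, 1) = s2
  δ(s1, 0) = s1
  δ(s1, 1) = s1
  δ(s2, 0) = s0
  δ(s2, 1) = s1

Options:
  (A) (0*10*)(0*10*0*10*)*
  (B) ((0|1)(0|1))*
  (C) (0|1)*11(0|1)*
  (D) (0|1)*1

Check each option against the DFA on short strings; one disagreement eliminates an option:
  (A) (0*10*)(0*10*0*10*)*: on '1' the DFA goes s0 → s2 and rejects (s2 ∉ Accept), but the regex matches it → eliminate
  (B) ((0|1)(0|1))*: on ε the DFA stays in s0 and rejects (s0 ∉ Accept), but the regex matches it → eliminate
  (C) (0|1)*11(0|1)*: agrees with the DFA on every string of length ≤ 6
  (D) (0|1)*1: on '1' the DFA goes s0 → s2 and rejects (s2 ∉ Accept), but the regex matches it → eliminate
Only (C) is consistent with the DFA.
(C) (0|1)*11(0|1)*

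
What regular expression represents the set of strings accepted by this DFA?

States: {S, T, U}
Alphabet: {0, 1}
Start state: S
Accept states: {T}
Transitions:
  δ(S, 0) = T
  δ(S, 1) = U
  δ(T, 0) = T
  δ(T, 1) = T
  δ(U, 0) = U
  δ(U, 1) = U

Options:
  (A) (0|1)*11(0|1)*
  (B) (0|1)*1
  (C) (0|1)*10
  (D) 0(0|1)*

Check each option against the DFA on short strings; one disagreement eliminates an option:
  (A) (0|1)*11(0|1)*: on '0' the DFA goes S → T and accepts (T ∈ Accept), but the regex does not match it → eliminate
  (B) (0|1)*1: on '0' the DFA goes S → T and accepts (T ∈ Accept), but the regex does not match it → eliminate
  (C) (0|1)*10: on '0' the DFA goes S → T and accepts (T ∈ Accept), but the regex does not match it → eliminate
  (D) 0(0|1)*: agrees with the DFA on every string of length ≤ 6
Only (D) is consistent with the DFA.
(D) 0(0|1)*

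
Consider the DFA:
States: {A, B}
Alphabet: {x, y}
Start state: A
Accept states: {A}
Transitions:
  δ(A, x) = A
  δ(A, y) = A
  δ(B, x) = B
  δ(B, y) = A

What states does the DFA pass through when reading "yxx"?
read 'y': A → A
  read 'x': A → A
  read 'x': A → A
A -> A -> A -> A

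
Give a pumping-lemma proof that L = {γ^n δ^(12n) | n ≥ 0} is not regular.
Assume L is regular with pumping length p. Idea: pumping the γ-block breaks the 1:12 ratio.
Choose s = γ^p δ^(12p) (length 13p ≥ p). By the pumping lemma, s = xyz with |xy| ≤ p, |y| > 0, so y = γ^k with k ≥ 1. Then xy²z = γ^(p+k) δ^(12p). For this to be in L we would need 12p = 12(p+k), i.e. 12k = 0, contradicting k ≥ 1. So xy²z ∉ L.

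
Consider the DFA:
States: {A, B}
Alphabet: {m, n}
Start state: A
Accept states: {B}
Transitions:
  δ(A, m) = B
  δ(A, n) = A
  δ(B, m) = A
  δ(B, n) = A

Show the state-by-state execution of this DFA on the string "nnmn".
read 'n': A → A
  read 'n': A → A
  read 'm': A → B
  read 'n': B → A
A -> A -> A -> B -> A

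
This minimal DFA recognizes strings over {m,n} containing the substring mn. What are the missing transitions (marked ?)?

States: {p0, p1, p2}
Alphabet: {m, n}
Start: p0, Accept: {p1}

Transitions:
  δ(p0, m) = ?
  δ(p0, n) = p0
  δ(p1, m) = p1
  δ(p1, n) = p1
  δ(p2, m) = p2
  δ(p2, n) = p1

From the language and accept set, identify what each state tracks — p0: no m seen yet; p1: substring mn seen; p2: seen a m, waiting for n.
Each missing δ(q, a) is the state matching the new tracked value after reading a.
δ(p0, m) = p2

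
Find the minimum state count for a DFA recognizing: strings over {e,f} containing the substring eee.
By Myhill–Nerode, count the distinguishable equivalence classes: 4 classes — one per longest suffix of the input that is a prefix of 'eee' (lengths 0 through 2), plus an absorbing 'already seen eee' class.
4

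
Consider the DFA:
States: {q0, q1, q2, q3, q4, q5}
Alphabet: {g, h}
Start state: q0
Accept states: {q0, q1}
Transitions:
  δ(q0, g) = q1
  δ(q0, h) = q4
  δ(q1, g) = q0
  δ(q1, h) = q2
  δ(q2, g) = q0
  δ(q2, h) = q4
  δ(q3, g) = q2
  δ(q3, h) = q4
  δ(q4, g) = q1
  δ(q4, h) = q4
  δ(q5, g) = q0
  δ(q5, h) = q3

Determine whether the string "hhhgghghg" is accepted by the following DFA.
Processing string "hhhgghghg":
  q0 --h--> q4
  q4 --h--> q4
  q4 --h--> q4
  q4 --g--> q1
  q1 --g--> q0
  q0 --h--> q4
  q4 --g--> q1
  q1 --h--> q2
  q2 --g--> q0
Final state: q0
Accept states: {q0, q1}
Yes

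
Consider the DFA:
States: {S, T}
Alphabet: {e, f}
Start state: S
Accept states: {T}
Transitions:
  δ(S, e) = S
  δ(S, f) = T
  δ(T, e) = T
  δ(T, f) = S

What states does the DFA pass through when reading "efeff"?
read 'e': S → S
  read 'f': S → T
  read 'e': T → T
  read 'f': T → S
  read 'f': S → T
S -> S -> T -> T -> S -> T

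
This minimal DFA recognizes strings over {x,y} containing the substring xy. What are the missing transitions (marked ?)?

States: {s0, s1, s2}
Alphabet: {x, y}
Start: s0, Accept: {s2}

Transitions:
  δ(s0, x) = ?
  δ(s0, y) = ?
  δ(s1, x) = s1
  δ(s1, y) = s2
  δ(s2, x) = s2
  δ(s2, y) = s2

From the language and accept set, identify what each state tracks — s0: no x seen yet; s1: seen a x, waiting for y; s2: substring xy seen.
Each missing δ(q, a) is the state matching the new tracked value after reading a.
δ(s0, x) = s1; δ(s0, y) = s0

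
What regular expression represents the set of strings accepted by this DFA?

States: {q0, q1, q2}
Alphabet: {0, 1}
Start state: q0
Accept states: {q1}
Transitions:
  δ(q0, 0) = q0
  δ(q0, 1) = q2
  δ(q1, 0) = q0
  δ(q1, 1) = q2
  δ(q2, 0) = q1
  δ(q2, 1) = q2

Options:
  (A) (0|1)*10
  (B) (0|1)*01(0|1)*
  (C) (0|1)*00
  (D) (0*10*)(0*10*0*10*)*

Check each option against the DFA on short strings; one disagreement eliminates an option:
  (A) (0|1)*10: agrees with the DFA on every string of length ≤ 6
  (B) (0|1)*01(0|1)*: on '01' the DFA goes q0 → q0 → q2 and rejects (q2 ∉ Accept), but the regex matches it → eliminate
  (C) (0|1)*00: on '00' the DFA goes q0 → q0 → q0 and rejects (q0 ∉ Accept), but the regex matches it → eliminate
  (D) (0*10*)(0*10*0*10*)*: on '1' the DFA goes q0 → q2 and rejects (q2 ∉ Accept), but the regex matches it → eliminate
Only (A) is consistent with the DFA.
(A) (0|1)*10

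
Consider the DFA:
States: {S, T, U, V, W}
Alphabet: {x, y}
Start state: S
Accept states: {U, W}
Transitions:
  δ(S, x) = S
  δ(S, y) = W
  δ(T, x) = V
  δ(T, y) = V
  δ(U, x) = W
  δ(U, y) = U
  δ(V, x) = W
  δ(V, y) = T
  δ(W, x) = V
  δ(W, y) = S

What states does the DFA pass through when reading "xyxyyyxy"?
read 'x': S → S
  read 'y': S → W
  read 'x': W → V
  read 'y': V → T
  read 'y': T → V
  read 'y': V → T
  read 'x': T → V
  read 'y': V → T
S -> S -> W -> V -> T -> V -> T -> V -> T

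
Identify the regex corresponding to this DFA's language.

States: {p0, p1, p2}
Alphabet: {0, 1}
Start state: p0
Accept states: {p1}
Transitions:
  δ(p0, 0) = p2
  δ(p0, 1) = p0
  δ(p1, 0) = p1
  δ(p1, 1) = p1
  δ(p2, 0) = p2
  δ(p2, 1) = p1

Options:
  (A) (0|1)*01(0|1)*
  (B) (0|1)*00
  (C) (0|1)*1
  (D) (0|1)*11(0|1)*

Check each option against the DFA on short strings; one disagreement eliminates an option:
  (A) (0|1)*01(0|1)*: agrees with the DFA on every string of length ≤ 6
  (B) (0|1)*00: on '00' the DFA goes p0 → p2 → p2 and rejects (p2 ∉ Accept), but the regex matches it → eliminate
  (C) (0|1)*1: on '1' the DFA goes p0 → p0 and rejects (p0 ∉ Accept), but the regex matches it → eliminate
  (D) (0|1)*11(0|1)*: on '01' the DFA goes p0 → p2 → p1 and accepts (p1 ∈ Accept), but the regex does not match it → eliminate
Only (A) is consistent with the DFA.
(A) (0|1)*01(0|1)*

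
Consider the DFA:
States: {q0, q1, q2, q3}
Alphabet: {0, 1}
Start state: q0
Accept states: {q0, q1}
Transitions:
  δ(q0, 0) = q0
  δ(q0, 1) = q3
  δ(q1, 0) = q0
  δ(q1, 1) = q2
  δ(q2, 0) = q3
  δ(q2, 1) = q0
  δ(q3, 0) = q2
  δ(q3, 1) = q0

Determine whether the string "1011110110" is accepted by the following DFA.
Processing string "1011110110":
  q0 --1--> q3
  q3 --0--> q2
  q2 --1--> q0
  q0 --1--> q3
  q3 --1--> q0
  q0 --1--> q3
  q3 --0--> q2
  q2 --1--> q0
  q0 --1--> q3
  q3 --0--> q2
Final state: q2
Accept states: {q0, q1}
No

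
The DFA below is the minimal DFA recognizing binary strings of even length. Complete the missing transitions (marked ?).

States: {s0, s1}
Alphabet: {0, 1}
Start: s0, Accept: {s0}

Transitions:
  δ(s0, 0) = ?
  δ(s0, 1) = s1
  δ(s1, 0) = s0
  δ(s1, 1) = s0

From the language and accept set, identify what each state tracks — s0: even length so far; s1: odd length so far.
Each missing δ(q, a) is the state matching the new tracked value after reading a.
δ(s0, 0) = s1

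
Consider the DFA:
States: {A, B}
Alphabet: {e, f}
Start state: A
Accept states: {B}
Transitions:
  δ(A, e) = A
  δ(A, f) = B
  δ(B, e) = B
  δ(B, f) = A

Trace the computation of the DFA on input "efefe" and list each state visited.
read 'e': A → A
  read 'f': A → B
  read 'e': B → B
  read 'f': B → A
  read 'e': A → A
A -> A -> B -> B -> A -> A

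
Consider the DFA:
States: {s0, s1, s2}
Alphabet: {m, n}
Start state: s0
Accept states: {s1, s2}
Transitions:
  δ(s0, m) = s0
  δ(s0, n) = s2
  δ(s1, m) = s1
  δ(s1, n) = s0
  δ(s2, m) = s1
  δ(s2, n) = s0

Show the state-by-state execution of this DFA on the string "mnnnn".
read 'm': s0 → s0
  read 'n': s0 → s2
  read 'n': s2 → s0
  read 'n': s0 → s2
  read 'n': s2 → s0
s0 -> s0 -> s2 -> s0 -> s2 -> s0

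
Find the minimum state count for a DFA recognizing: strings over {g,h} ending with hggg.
By Myhill–Nerode, count the distinguishable equivalence classes: 5 classes — one per longest suffix of the input that is a prefix of 'hggg' (lengths 0 through 4); only the length-4 class is accepting.
5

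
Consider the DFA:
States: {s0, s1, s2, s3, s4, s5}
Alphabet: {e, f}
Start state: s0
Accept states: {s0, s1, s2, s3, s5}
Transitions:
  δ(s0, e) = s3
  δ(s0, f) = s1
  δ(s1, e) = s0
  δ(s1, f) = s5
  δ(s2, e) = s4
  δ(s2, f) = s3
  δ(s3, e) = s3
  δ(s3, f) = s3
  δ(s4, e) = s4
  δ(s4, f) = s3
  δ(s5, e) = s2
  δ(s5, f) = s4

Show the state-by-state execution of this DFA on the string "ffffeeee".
read 'f': s0 → s1
  read 'f': s1 → s5
  read 'f': s5 → s4
  read 'f': s4 → s3
  read 'e': s3 → s3
  read 'e': s3 → s3
  read 'e': s3 → s3
  read 'e': s3 → s3
s0 -> s1 -> s5 -> s4 -> s3 -> s3 -> s3 -> s3 -> s3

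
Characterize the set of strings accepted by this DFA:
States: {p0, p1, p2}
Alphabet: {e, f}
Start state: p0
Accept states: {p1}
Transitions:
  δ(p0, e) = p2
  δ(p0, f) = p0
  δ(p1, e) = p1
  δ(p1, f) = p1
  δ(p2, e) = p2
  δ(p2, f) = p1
Testing a few strings:
  'fff' → reject
  'ef' → accept
  'e' → reject
  'fefe' → accept
State roles: p0=no e seen yet; p1=substring ef seen; p2=seen a e, waiting for f
All strings over {e,f} containing the substring ef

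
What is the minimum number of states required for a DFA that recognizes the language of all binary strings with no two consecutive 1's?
By Myhill–Nerode, count the distinguishable equivalence classes: three classes — safe with last≠1 / safe with last=1 / 11 seen (dead).
3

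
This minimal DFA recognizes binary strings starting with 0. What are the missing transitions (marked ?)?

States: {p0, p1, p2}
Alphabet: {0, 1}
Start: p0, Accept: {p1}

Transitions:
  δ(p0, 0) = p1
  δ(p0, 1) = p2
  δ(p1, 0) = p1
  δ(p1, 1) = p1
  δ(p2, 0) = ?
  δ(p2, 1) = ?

From the language and accept set, identify what each state tracks — p0: no input read; p1: started with 0; p2: started with 1 (dead).
Each missing δ(q, a) is the state matching the new tracked value after reading a.
δ(p2, 0) = p2; δ(p2, 1) = p2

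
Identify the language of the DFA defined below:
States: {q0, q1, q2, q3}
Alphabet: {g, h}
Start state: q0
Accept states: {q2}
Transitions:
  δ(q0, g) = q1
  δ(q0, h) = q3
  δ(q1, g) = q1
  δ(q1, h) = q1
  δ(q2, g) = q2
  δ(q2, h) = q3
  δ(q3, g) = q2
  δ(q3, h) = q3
Testing a few strings:
  'h' → reject
  'hh' → reject
  'hggh' → reject
  'hg' → accept
State roles: q0=no input read; q1=started with g (dead); q2=started with h, last symbol g; q3=started with h, last symbol h
All strings over {g,h} that start with h and end with g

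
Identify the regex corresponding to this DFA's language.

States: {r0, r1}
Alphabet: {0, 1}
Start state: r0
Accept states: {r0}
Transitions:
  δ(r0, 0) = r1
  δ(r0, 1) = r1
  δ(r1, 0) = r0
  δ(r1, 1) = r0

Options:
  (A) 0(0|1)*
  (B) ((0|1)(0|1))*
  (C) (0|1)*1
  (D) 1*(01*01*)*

Check each option against the DFA on short strings; one disagreement eliminates an option:
  (A) 0(0|1)*: on ε the DFA stays in r0 and accepts (r0 ∈ Accept), but the regex does not match it → eliminate
  (B) ((0|1)(0|1))*: agrees with the DFA on every string of length ≤ 6
  (C) (0|1)*1: on ε the DFA stays in r0 and accepts (r0 ∈ Accept), but the regex does not match it → eliminate
  (D) 1*(01*01*)*: on '1' the DFA goes r0 → r1 and rejects (r1 ∉ Accept), but the regex matches it → eliminate
Only (B) is consistent with the DFA.
(B) ((0|1)(0|1))*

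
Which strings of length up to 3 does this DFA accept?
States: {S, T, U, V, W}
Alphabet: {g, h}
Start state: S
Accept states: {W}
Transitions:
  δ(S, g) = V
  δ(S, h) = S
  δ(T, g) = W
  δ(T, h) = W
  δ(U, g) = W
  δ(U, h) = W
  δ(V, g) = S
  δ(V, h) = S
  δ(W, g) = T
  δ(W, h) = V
None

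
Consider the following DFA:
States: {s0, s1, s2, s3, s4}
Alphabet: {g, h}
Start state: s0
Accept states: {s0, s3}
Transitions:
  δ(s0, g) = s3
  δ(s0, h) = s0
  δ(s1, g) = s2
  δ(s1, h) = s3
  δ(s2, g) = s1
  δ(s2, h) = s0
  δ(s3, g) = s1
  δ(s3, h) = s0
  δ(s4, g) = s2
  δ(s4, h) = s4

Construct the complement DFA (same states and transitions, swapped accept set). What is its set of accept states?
Complement accept states = All states \ Original accept states
= {s0, s1, s2, s3, s4} \ {s0, s3}
{s1, s2, s4}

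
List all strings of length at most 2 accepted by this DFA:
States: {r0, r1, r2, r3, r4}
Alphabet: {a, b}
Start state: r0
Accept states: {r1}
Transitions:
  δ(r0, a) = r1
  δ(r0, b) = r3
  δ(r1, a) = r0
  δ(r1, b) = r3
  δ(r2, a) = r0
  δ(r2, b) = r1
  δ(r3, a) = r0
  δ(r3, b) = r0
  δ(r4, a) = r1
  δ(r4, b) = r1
a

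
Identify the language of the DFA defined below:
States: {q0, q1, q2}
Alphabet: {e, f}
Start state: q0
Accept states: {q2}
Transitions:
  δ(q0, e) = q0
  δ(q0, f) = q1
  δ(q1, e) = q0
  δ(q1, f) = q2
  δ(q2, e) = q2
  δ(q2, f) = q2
Testing a few strings:
  'f' → reject
  'e' → reject
  'ee' → reject
  'feff' → accept
State roles: q0=no progress toward ff; q1=one trailing f; q2=substring ff seen
All strings over {e,f} containing the substring ff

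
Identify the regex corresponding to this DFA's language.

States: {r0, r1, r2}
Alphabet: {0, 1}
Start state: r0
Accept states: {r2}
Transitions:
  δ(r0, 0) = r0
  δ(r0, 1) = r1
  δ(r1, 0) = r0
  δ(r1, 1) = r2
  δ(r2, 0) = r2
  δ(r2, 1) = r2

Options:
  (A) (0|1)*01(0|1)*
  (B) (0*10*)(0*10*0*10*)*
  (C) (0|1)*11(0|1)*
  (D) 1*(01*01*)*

Check each option against the DFA on short strings; one disagreement eliminates an option:
  (A) (0|1)*01(0|1)*: on '01' the DFA goes r0 → r0 → r1 and rejects (r1 ∉ Accept), but the regex matches it → eliminate
  (B) (0*10*)(0*10*0*10*)*: on '1' the DFA goes r0 → r1 and rejects (r1 ∉ Accept), but the regex matches it → eliminate
  (C) (0|1)*11(0|1)*: agrees with the DFA on every string of length ≤ 6
  (D) 1*(01*01*)*: on ε the DFA stays in r0 and rejects (r0 ∉ Accept), but the regex matches it → eliminate
Only (C) is consistent with the DFA.
(C) (0|1)*11(0|1)*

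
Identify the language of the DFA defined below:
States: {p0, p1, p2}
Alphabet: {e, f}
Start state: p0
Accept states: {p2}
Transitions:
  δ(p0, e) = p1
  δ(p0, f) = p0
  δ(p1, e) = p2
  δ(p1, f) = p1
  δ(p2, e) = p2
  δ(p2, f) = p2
Testing a few strings:
  'ef' → reject
  'f' → reject
  'feef' → accept
  'ff' → reject
State roles: p0=zero e's seen; p1=one e seen; p2=≥ two e's seen
All strings over {e,f} containing at least two e's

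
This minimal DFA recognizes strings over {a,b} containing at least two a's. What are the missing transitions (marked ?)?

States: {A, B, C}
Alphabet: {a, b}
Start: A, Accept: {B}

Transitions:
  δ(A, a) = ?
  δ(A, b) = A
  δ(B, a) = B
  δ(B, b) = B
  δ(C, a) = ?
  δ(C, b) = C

From the language and accept set, identify what each state tracks — A: zero a's seen; B: ≥ two a's seen; C: one a seen.
Each missing δ(q, a) is the state matching the new tracked value after reading a.
δ(A, a) = C; δ(C, a) = B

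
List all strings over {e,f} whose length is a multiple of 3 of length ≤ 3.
ε, eee, eef, efe, eff, fee, fef, ffe, fff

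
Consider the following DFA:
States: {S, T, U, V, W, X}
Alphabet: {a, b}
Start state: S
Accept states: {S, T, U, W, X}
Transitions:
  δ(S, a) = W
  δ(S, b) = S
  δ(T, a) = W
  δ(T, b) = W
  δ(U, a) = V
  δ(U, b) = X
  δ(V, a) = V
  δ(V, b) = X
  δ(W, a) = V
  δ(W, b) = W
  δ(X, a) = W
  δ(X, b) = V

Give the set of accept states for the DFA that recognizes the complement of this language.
Complement accept states = All states \ Original accept states
= {S, T, U, V, W, X} \ {S, T, U, W, X}
{V}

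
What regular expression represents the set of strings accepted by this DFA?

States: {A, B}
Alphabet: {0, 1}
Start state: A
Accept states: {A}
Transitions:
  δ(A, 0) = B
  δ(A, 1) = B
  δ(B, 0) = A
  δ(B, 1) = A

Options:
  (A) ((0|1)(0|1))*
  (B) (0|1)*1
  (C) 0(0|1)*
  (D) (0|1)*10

Check each option against the DFA on short strings; one disagreement eliminates an option:
  (A) ((0|1)(0|1))*: agrees with the DFA on every string of length ≤ 6
  (B) (0|1)*1: on ε the DFA stays in A and accepts (A ∈ Accept), but the regex does not match it → eliminate
  (C) 0(0|1)*: on ε the DFA stays in A and accepts (A ∈ Accept), but the regex does not match it → eliminate
  (D) (0|1)*10: on ε the DFA stays in A and accepts (A ∈ Accept), but the regex does not match it → eliminate
Only (A) is consistent with the DFA.
(A) ((0|1)(0|1))*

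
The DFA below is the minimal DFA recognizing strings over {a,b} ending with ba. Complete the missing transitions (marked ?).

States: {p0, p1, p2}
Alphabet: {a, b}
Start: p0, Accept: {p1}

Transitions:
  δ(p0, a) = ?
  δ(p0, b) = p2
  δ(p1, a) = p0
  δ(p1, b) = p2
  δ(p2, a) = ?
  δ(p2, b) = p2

From the language and accept set, identify what each state tracks — p0: no suffix match; p1: suffix is ba; p2: one trailing b.
Each missing δ(q, a) is the state matching the new tracked value after reading a.
δ(p0, a) = p0; δ(p2, a) = p1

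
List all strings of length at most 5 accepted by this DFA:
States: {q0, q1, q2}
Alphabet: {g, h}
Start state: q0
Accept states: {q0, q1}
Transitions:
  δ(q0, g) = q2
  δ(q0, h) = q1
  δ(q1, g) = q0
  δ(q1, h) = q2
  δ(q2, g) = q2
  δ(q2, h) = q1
ε, h, gh, hg, ggh, ghg, hgh, hhh, gggh, gghg, ghgh, ghhh, hggh, hghg, hhgh, hhhg, ggggh, ggghg, gghgh, gghhh, ghggh, ghghg, ghhgh, ghhhg, hgggh, hgghg, hghgh, hghhh, hhggh, hhghg, hhhgh, hhhhh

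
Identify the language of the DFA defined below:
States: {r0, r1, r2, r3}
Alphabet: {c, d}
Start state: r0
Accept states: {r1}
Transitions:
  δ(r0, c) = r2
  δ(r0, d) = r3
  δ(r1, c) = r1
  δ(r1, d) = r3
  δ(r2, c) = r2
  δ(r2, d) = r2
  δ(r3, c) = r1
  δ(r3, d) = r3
Testing a few strings:
  'dd' → reject
  'ccd' → reject
  'cdc' → reject
  'd' → reject
State roles: r0=no input read; r1=started with d, last symbol c; r2=started with c (dead); r3=started with d, last symbol d
All strings over {c,d} that start with d and end with c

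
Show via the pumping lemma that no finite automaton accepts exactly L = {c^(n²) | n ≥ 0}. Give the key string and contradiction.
Assume L is regular with pumping length p. Idea: pumping adds a fixed amount, but gaps between consecutive squares grow.
Choose s = c^(p²) (length p² ≥ p). By the pumping lemma, s = xyz with |xy| ≤ p, |y| > 0, so |y| = k with 1 ≤ k ≤ p. Then |xy²z| = p²+k. Since p² < p²+k ≤ p²+p < (p+1)², the length p²+k lies strictly between consecutive squares, so it is not a perfect square and xy²z ∉ L.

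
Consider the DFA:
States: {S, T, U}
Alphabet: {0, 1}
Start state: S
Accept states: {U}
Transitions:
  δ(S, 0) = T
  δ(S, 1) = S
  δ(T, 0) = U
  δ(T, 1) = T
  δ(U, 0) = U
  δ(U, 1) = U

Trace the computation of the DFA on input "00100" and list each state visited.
read '0': S → T
  read '0': T → U
  read '1': U → U
  read '0': U → U
  read '0': U → U
S -> T -> U -> U -> U -> U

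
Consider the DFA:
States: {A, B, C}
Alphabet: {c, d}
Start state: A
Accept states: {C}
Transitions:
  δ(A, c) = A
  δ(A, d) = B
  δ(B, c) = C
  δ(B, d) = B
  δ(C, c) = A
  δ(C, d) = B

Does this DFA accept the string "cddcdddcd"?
Processing string "cddcdddcd":
  A --c--> A
  A --d--> B
  B --d--> B
  B --c--> C
  C --d--> B
  B --d--> B
  B --d--> B
  B --c--> C
  C --d--> B
Final state: B
Accept states: {C}
No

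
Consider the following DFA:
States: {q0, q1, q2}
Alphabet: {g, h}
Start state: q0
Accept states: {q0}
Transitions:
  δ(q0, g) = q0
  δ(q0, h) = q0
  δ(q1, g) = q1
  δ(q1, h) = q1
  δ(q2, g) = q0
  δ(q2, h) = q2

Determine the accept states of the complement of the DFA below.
Complement accept states = All states \ Original accept states
= {q0, q1, q2} \ {q0}
{q1, q2}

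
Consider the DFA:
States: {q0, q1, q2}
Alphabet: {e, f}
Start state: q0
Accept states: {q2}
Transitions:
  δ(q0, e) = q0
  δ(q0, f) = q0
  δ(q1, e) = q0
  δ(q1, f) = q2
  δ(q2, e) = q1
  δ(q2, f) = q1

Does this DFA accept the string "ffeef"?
Processing string "ffeef":
  q0 --f--> q0
  q0 --f--> q0
  q0 --e--> q0
  q0 --e--> q0
  q0 --f--> q0
Final state: q0
Accept states: {q2}
No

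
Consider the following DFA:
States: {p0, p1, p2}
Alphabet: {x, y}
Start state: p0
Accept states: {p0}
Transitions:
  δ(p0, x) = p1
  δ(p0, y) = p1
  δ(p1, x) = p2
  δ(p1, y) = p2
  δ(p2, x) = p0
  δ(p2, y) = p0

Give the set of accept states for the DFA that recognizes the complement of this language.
Complement accept states = All states \ Original accept states
= {p0, p1, p2} \ {p0}
{p1, p2}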